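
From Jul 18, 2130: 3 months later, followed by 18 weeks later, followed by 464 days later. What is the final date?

May 30, 2132

Advancing 3 months from July 18, 2130:
month 7 + 3 = 10 → October 2130.
Day 18 is valid in October, giving October 18, 2130.
Adding 18 weeks (= 126 days) from October 18, 2130:
October has 31 days, so 31 − 18 = 13 days remain after October 18, 2130; 126 − 13 = 113 left.
November 2130 has 30 days: 113 − 30 = 83 left.
December 2130 has 31 days: 83 − 31 = 52 left.
January 2131 has 31 days: 52 − 31 = 21 left.
21 days into February 2131 → February 21, 2131.
Counting forward 464 days from February 21, 2131:
February has 28 days, so 28 − 21 = 7 days remain after February 21, 2131; 464 − 7 = 457 left.
March 2131 has 31 days: 457 − 31 = 426 left.
April 2131 has 30 days: 426 − 30 = 396 left.
May 2131 has 31 days: 396 − 31 = 365 left.
June 2131 has 30 days: 365 − 30 = 335 left.
July 2131 has 31 days: 335 − 31 = 304 left.
August 2131 has 31 days: 304 − 31 = 273 left.
September 2131 has 30 days: 273 − 30 = 243 left.
October 2131 has 31 days: 243 − 31 = 212 left.
November 2131 has 30 days: 212 − 30 = 182 left.
December 2131 has 31 days: 182 − 31 = 151 left.
January 2132 has 31 days: 151 − 31 = 120 left.
February 2132 has 29 days (2132 is a leap year): 120 − 29 = 91 left.
March 2132 has 31 days: 91 − 31 = 60 left.
April 2132 has 30 days: 60 − 30 = 30 left.
30 days into May 2132 → May 30, 2132.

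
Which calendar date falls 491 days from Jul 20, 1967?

Counting forward 491 days from July 20, 1967.
July has 31 days, so 31 − 20 = 11 days remain after July 20, 1967; 491 − 11 = 480 left.
August 1967 has 31 days: 480 − 31 = 449 left.
September 1967 has 30 days: 449 − 30 = 419 left.
October 1967 has 31 days: 419 − 31 = 388 left.
November 1967 has 30 days: 388 − 30 = 358 left.
December 1967 has 31 days: 358 − 31 = 327 left.
January 1968 has 31 days: 327 − 31 = 296 left.
February 1968 has 29 days (1968 is a leap year): 296 − 29 = 267 left.
March 1968 has 31 days: 267 − 31 = 236 left.
April 1968 has 30 days: 236 − 30 = 206 left.
May 1968 has 31 days: 206 − 31 = 175 left.
June 1968 has 30 days: 175 − 30 = 145 left.
July 1968 has 31 days: 145 − 31 = 114 left.
August 1968 has 31 days: 114 − 31 = 83 left.
September 1968 has 30 days: 83 − 30 = 53 left.
October 1968 has 31 days: 53 − 31 = 22 left.
22 days into November 1968 → November 22, 1968.

November 22, 1968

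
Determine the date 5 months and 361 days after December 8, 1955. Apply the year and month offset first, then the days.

May 4, 1957

Adding 5 months and 361 days from December 8, 1955: first the month/year part, then the days.
month 12 + 5 = 17, which is month 5 of year 1956 → May 1956.
Day 8 is valid in May, giving May 8, 1956.
Now add 361 days from May 8, 1956.
May has 31 days, so 31 − 8 = 23 days remain after May 8, 1956; 361 − 23 = 338 left.
June 1956 has 30 days: 338 − 30 = 308 left.
July 1956 has 31 days: 308 − 31 = 277 left.
August 1956 has 31 days: 277 − 31 = 246 left.
September 1956 has 30 days: 246 − 30 = 216 left.
October 1956 has 31 days: 216 − 31 = 185 left.
November 1956 has 30 days: 185 − 30 = 155 left.
December 1956 has 31 days: 155 − 31 = 124 left.
January 1957 has 31 days: 124 − 31 = 93 left.
February 1957 has 28 days (1957 is not a leap year): 93 − 28 = 65 left.
March 1957 has 31 days: 65 − 31 = 34 left.
April 1957 has 30 days: 34 − 30 = 4 left.
4 days into May 1957 → May 4, 1957.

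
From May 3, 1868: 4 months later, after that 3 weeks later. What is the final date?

September 24, 1868

Adding 4 months from May 3, 1868:
month 5 + 4 = 9 → September 1868.
Day 3 is valid in September, giving September 3, 1868.
Adding 3 weeks (= 21 days) from September 3, 1868:
September has 30 days; 3 + 21 = 24, still in September.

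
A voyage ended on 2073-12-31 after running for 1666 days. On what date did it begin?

June 9, 2069

Going back 1666 days from December 31, 2073.
Going back 31 days from December 31, 2073 reaches the end of the previous month; 1666 − 31 = 1635 left.
November 2073 has 30 days: 1635 − 30 = 1605 left.
October 2073 has 31 days: 1605 − 31 = 1574 left.
September 2073 has 30 days: 1574 − 30 = 1544 left.
August 2073 has 31 days: 1544 − 31 = 1513 left.
July 2073 has 31 days: 1513 − 31 = 1482 left.
June 2073 has 30 days: 1482 − 30 = 1452 left.
May 2073 has 31 days: 1452 − 31 = 1421 left.
April 2073 has 30 days: 1421 − 30 = 1391 left.
March 2073 has 31 days: 1391 − 31 = 1360 left.
February 2073 has 28 days (2073 is not a leap year): 1360 − 28 = 1332 left.
January 2073 has 31 days: 1332 − 31 = 1301 left.
December 2072 has 31 days: 1301 − 31 = 1270 left.
November 2072 has 30 days: 1270 − 30 = 1240 left.
October 2072 has 31 days: 1240 − 31 = 1209 left.
September 2072 has 30 days: 1209 − 30 = 1179 left.
August 2072 has 31 days: 1179 − 31 = 1148 left.
July 2072 has 31 days: 1148 − 31 = 1117 left.
June 2072 has 30 days: 1117 − 30 = 1087 left.
May 2072 has 31 days: 1087 − 31 = 1056 left.
April 2072 has 30 days: 1056 − 30 = 1026 left.
March 2072 has 31 days: 1026 − 31 = 995 left.
February 2072 has 29 days (2072 is a leap year): 995 − 29 = 966 left.
January 2072 has 31 days: 966 − 31 = 935 left.
December 2071 has 31 days: 935 − 31 = 904 left.
November 2071 has 30 days: 904 − 30 = 874 left.
October 2071 has 31 days: 874 − 31 = 843 left.
September 2071 has 30 days: 843 − 30 = 813 left.
August 2071 has 31 days: 813 − 31 = 782 left.
July 2071 has 31 days: 782 − 31 = 751 left.
June 2071 has 30 days: 751 − 30 = 721 left.
May 2071 has 31 days: 721 − 31 = 690 left.
April 2071 has 30 days: 690 − 30 = 660 left.
March 2071 has 31 days: 660 − 31 = 629 left.
February 2071 has 28 days (2071 is not a leap year): 629 − 28 = 601 left.
January 2071 has 31 days: 601 − 31 = 570 left.
December 2070 has 31 days: 570 − 31 = 539 left.
November 2070 has 30 days: 539 − 30 = 509 left.
October 2070 has 31 days: 509 − 31 = 478 left.
September 2070 has 30 days: 478 − 30 = 448 left.
August 2070 has 31 days: 448 − 31 = 417 left.
July 2070 has 31 days: 417 − 31 = 386 left.
June 2070 has 30 days: 386 − 30 = 356 left.
May 2070 has 31 days: 356 − 31 = 325 left.
April 2070 has 30 days: 325 − 30 = 295 left.
March 2070 has 31 days: 295 − 31 = 264 left.
February 2070 has 28 days (2070 is not a leap year): 264 − 28 = 236 left.
January 2070 has 31 days: 236 − 31 = 205 left.
December 2069 has 31 days: 205 − 31 = 174 left.
November 2069 has 30 days: 174 − 30 = 144 left.
October 2069 has 31 days: 144 − 31 = 113 left.
September 2069 has 30 days: 113 − 30 = 83 left.
August 2069 has 31 days: 83 − 31 = 52 left.
July 2069 has 31 days: 52 − 31 = 21 left.
June 2069 has 30 days; 30 − 21 = 9 → June 9, 2069.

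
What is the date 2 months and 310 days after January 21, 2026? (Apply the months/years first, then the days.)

Advancing 2 months and 310 days from January 21, 2026: first the month/year part, then the days.
month 1 + 2 = 3 → March 2026.
Day 21 is valid in March, giving March 21, 2026.
Now add 310 days from March 21, 2026.
March has 31 days, so 31 − 21 = 10 days remain after March 21, 2026; 310 − 10 = 300 left.
April 2026 has 30 days: 300 − 30 = 270 left.
May 2026 has 31 days: 270 − 31 = 239 left.
June 2026 has 30 days: 239 − 30 = 209 left.
July 2026 has 31 days: 209 − 31 = 178 left.
August 2026 has 31 days: 178 − 31 = 147 left.
September 2026 has 30 days: 147 − 30 = 117 left.
October 2026 has 31 days: 117 − 31 = 86 left.
November 2026 has 30 days: 86 − 30 = 56 left.
December 2026 has 31 days: 56 − 31 = 25 left.
25 days into January 2027 → January 25, 2027.

January 25, 2027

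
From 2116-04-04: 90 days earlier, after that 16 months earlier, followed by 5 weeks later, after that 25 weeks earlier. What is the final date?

April 18, 2114

Subtracting 90 days from April 4, 2116:
Going back 4 days from April 4, 2116 reaches the end of the previous month; 90 − 4 = 86 left.
March 2116 has 31 days: 86 − 31 = 55 left.
February 2116 has 29 days (2116 is a leap year): 55 − 29 = 26 left.
January 2116 has 31 days; 31 − 26 = 5 → January 5, 2116.
Counting back 16 months from January 5, 2116:
month 1 − 16 = -15, which is month 9 of year 2114 → September 2114.
Day 5 is valid in September, giving September 5, 2114.
Advancing 5 weeks (= 35 days) from September 5, 2114:
September has 30 days, so 30 − 5 = 25 days remain after September 5, 2114; 35 − 25 = 10 left.
10 days into October 2114 → October 10, 2114.
Going back 25 weeks (= 175 days) from October 10, 2114:
Going back 10 days from October 10, 2114 reaches the end of the previous month; 175 − 10 = 165 left.
September 2114 has 30 days: 165 − 30 = 135 left.
August 2114 has 31 days: 135 − 31 = 104 left.
July 2114 has 31 days: 104 − 31 = 73 left.
June 2114 has 30 days: 73 − 30 = 43 left.
May 2114 has 31 days: 43 − 31 = 12 left.
April 2114 has 30 days; 30 − 12 = 18 → April 18, 2114.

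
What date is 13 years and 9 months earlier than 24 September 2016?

Going back 13 years and 9 months from September 24, 2016.
-13 years → 2003; month 9 − 9 = 0, which is month 12 of year 2002 → December 2002.
Day 24 is valid in December, giving December 24, 2002.

December 24, 2002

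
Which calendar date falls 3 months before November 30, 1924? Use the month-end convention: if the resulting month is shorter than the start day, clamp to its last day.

Counting back 3 months from November 30, 1924.
month 11 − 3 = 8 → August 1924.
Day 30 is valid in August, giving August 30, 1924.

August 30, 1924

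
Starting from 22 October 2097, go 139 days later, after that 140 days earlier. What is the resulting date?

Adding 139 days from October 22, 2097:
October has 31 days, so 31 − 22 = 9 days remain after October 22, 2097; 139 − 9 = 130 left.
November 2097 has 30 days: 130 − 30 = 100 left.
December 2097 has 31 days: 100 − 31 = 69 left.
January 2098 has 31 days: 69 − 31 = 38 left.
February 2098 has 28 days (2098 is not a leap year): 38 − 28 = 10 left.
10 days into March 2098 → March 10, 2098.
Counting back 140 days from March 10, 2098:
Going back 10 days from March 10, 2098 reaches the end of the previous month; 140 − 10 = 130 left.
February 2098 has 28 days (2098 is not a leap year): 130 − 28 = 102 left.
January 2098 has 31 days: 102 − 31 = 71 left.
December 2097 has 31 days: 71 − 31 = 40 left.
November 2097 has 30 days: 40 − 30 = 10 left.
October 2097 has 31 days; 31 − 10 = 21 → October 21, 2097.

October 21, 2097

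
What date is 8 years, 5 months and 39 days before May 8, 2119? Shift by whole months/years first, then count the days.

October 30, 2110

Subtracting 8 years, 5 months and 39 days from May 8, 2119: first the month/year part, then the days.
-8 years → 2111; month 5 − 5 = 0, which is month 12 of year 2110 → December 2110.
Day 8 is valid in December, giving December 8, 2110.
Now subtract 39 days from December 8, 2110.
Going back 8 days from December 8, 2110 reaches the end of the previous month; 39 − 8 = 31 left.
November 2110 has 30 days: 31 − 30 = 1 left.
October 2110 has 31 days; 31 − 1 = 30 → October 30, 2110.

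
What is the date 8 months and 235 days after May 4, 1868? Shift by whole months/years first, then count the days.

Adding 8 months and 235 days from May 4, 1868: first the month/year part, then the days.
month 5 + 8 = 13, which is month 1 of year 1869 → January 1869.
Day 4 is valid in January, giving January 4, 1869.
Now add 235 days from January 4, 1869.
January has 31 days, so 31 − 4 = 27 days remain after January 4, 1869; 235 − 27 = 208 left.
February 1869 has 28 days (1869 is not a leap year): 208 − 28 = 180 left.
March 1869 has 31 days: 180 − 31 = 149 left.
April 1869 has 30 days: 149 − 30 = 119 left.
May 1869 has 31 days: 119 − 31 = 88 left.
June 1869 has 30 days: 88 − 30 = 58 left.
July 1869 has 31 days: 58 − 31 = 27 left.
27 days into August 1869 → August 27, 1869.

August 27, 1869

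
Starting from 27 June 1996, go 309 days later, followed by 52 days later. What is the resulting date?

Counting forward 309 days from June 27, 1996:
June has 30 days, so 30 − 27 = 3 days remain after June 27, 1996; 309 − 3 = 306 left.
July 1996 has 31 days: 306 − 31 = 275 left.
August 1996 has 31 days: 275 − 31 = 244 left.
September 1996 has 30 days: 244 − 30 = 214 left.
October 1996 has 31 days: 214 − 31 = 183 left.
November 1996 has 30 days: 183 − 30 = 153 left.
December 1996 has 31 days: 153 − 31 = 122 left.
January 1997 has 31 days: 122 − 31 = 91 left.
February 1997 has 28 days (1997 is not a leap year): 91 − 28 = 63 left.
March 1997 has 31 days: 63 − 31 = 32 left.
April 1997 has 30 days: 32 − 30 = 2 left.
2 days into May 1997 → May 2, 1997.
Adding 52 days from May 2, 1997:
May has 31 days, so 31 − 2 = 29 days remain after May 2, 1997; 52 − 29 = 23 left.
23 days into June 1997 → June 23, 1997.

June 23, 1997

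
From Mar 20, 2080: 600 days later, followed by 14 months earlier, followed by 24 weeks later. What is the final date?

February 25, 2081

Advancing 600 days from March 20, 2080:
March has 31 days, so 31 − 20 = 11 days remain after March 20, 2080; 600 − 11 = 589 left.
April 2080 has 30 days: 589 − 30 = 559 left.
May 2080 has 31 days: 559 − 31 = 528 left.
June 2080 has 30 days: 528 − 30 = 498 left.
July 2080 has 31 days: 498 − 31 = 467 left.
August 2080 has 31 days: 467 − 31 = 436 left.
September 2080 has 30 days: 436 − 30 = 406 left.
October 2080 has 31 days: 406 − 31 = 375 left.
November 2080 has 30 days: 375 − 30 = 345 left.
December 2080 has 31 days: 345 − 31 = 314 left.
January 2081 has 31 days: 314 − 31 = 283 left.
February 2081 has 28 days (2081 is not a leap year): 283 − 28 = 255 left.
March 2081 has 31 days: 255 − 31 = 224 left.
April 2081 has 30 days: 224 − 30 = 194 left.
May 2081 has 31 days: 194 − 31 = 163 left.
June 2081 has 30 days: 163 − 30 = 133 left.
July 2081 has 31 days: 133 − 31 = 102 left.
August 2081 has 31 days: 102 − 31 = 71 left.
September 2081 has 30 days: 71 − 30 = 41 left.
October 2081 has 31 days: 41 − 31 = 10 left.
10 days into November 2081 → November 10, 2081.
Subtracting 14 months from November 10, 2081:
month 11 − 14 = -3, which is month 9 of year 2080 → September 2080.
Day 10 is valid in September, giving September 10, 2080.
Advancing 24 weeks (= 168 days) from September 10, 2080:
September has 30 days, so 30 − 10 = 20 days remain after September 10, 2080; 168 − 20 = 148 left.
October 2080 has 31 days: 148 − 31 = 117 left.
November 2080 has 30 days: 117 − 30 = 87 left.
December 2080 has 31 days: 87 − 31 = 56 left.
January 2081 has 31 days: 56 − 31 = 25 left.
25 days into February 2081 → February 25, 2081.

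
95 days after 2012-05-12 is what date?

Advancing 95 days from May 12, 2012.
May has 31 days, so 31 − 12 = 19 days remain after May 12, 2012; 95 − 19 = 76 left.
June 2012 has 30 days: 76 − 30 = 46 left.
July 2012 has 31 days: 46 − 31 = 15 left.
15 days into August 2012 → August 15, 2012.

August 15, 2012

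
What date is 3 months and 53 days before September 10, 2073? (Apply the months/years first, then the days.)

Counting back 3 months and 53 days from September 10, 2073: first the month/year part, then the days.
month 9 − 3 = 6 → June 2073.
Day 10 is valid in June, giving June 10, 2073.
Now subtract 53 days from June 10, 2073.
Going back 10 days from June 10, 2073 reaches the end of the previous month; 53 − 10 = 43 left.
May 2073 has 31 days: 43 − 31 = 12 left.
April 2073 has 30 days; 30 − 12 = 18 → April 18, 2073.

April 18, 2073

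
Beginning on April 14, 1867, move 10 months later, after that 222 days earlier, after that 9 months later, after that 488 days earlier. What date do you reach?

Counting forward 10 months from April 14, 1867:
month 4 + 10 = 14, which is month 2 of year 1868 → February 1868.
Day 14 is valid in February, giving February 14, 1868.
Subtracting 222 days from February 14, 1868:
Going back 14 days from February 14, 1868 reaches the end of the previous month; 222 − 14 = 208 left.
January 1868 has 31 days: 208 − 31 = 177 left.
December 1867 has 31 days: 177 − 31 = 146 left.
November 1867 has 30 days: 146 − 30 = 116 left.
October 1867 has 31 days: 116 − 31 = 85 left.
September 1867 has 30 days: 85 − 30 = 55 left.
August 1867 has 31 days: 55 − 31 = 24 left.
July 1867 has 31 days; 31 − 24 = 7 → July 7, 1867.
Adding 9 months from July 7, 1867:
month 7 + 9 = 16, which is month 4 of year 1868 → April 1868.
Day 7 is valid in April, giving April 7, 1868.
Counting back 488 days from April 7, 1868:
Going back 7 days from April 7, 1868 reaches the end of the previous month; 488 − 7 = 481 left.
March 1868 has 31 days: 481 − 31 = 450 left.
February 1868 has 29 days (1868 is a leap year): 450 − 29 = 421 left.
January 1868 has 31 days: 421 − 31 = 390 left.
December 1867 has 31 days: 390 − 31 = 359 left.
November 1867 has 30 days: 359 − 30 = 329 left.
October 1867 has 31 days: 329 − 31 = 298 left.
September 1867 has 30 days: 298 − 30 = 268 left.
August 1867 has 31 days: 268 − 31 = 237 left.
July 1867 has 31 days: 237 − 31 = 206 left.
June 1867 has 30 days: 206 − 30 = 176 left.
May 1867 has 31 days: 176 − 31 = 145 left.
April 1867 has 30 days: 145 − 30 = 115 left.
March 1867 has 31 days: 115 − 31 = 84 left.
February 1867 has 28 days (1867 is not a leap year): 84 − 28 = 56 left.
January 1867 has 31 days: 56 − 31 = 25 left.
December 1866 has 31 days; 31 − 25 = 6 → December 6, 1866.

December 6, 1866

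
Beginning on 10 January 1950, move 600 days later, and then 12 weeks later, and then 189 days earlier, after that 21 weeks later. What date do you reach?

Adding 600 days from January 10, 1950:
January has 31 days, so 31 − 10 = 21 days remain after January 10, 1950; 600 − 21 = 579 left.
February 1950 has 28 days (1950 is not a leap year): 579 − 28 = 551 left.
March 1950 has 31 days: 551 − 31 = 520 left.
April 1950 has 30 days: 520 − 30 = 490 left.
May 1950 has 31 days: 490 − 31 = 459 left.
June 1950 has 30 days: 459 − 30 = 429 left.
July 1950 has 31 days: 429 − 31 = 398 left.
August 1950 has 31 days: 398 − 31 = 367 left.
September 1950 has 30 days: 367 − 30 = 337 left.
October 1950 has 31 days: 337 − 31 = 306 left.
November 1950 has 30 days: 306 − 30 = 276 left.
December 1950 has 31 days: 276 − 31 = 245 left.
January 1951 has 31 days: 245 − 31 = 214 left.
February 1951 has 28 days (1951 is not a leap year): 214 − 28 = 186 left.
March 1951 has 31 days: 186 − 31 = 155 left.
April 1951 has 30 days: 155 − 30 = 125 left.
May 1951 has 31 days: 125 − 31 = 94 left.
June 1951 has 30 days: 94 − 30 = 64 left.
July 1951 has 31 days: 64 − 31 = 33 left.
August 1951 has 31 days: 33 − 31 = 2 left.
2 days into September 1951 → September 2, 1951.
Adding 12 weeks (= 84 days) from September 2, 1951:
September has 30 days, so 30 − 2 = 28 days remain after September 2, 1951; 84 − 28 = 56 left.
October 1951 has 31 days: 56 − 31 = 25 left.
25 days into November 1951 → November 25, 1951.
Going back 189 days from November 25, 1951:
Going back 25 days from November 25, 1951 reaches the end of the previous month; 189 − 25 = 164 left.
October 1951 has 31 days: 164 − 31 = 133 left.
September 1951 has 30 days: 133 − 30 = 103 left.
August 1951 has 31 days: 103 − 31 = 72 left.
July 1951 has 31 days: 72 − 31 = 41 left.
June 1951 has 30 days: 41 − 30 = 11 left.
May 1951 has 31 days; 31 − 11 = 20 → May 20, 1951.
Advancing 21 weeks (= 147 days) from May 20, 1951:
May has 31 days, so 31 − 20 = 11 days remain after May 20, 1951; 147 − 11 = 136 left.
June 1951 has 30 days: 136 − 30 = 106 left.
July 1951 has 31 days: 106 − 31 = 75 left.
August 1951 has 31 days: 75 − 31 = 44 left.
September 1951 has 30 days: 44 − 30 = 14 left.
14 days into October 1951 → October 14, 1951.

October 14, 1951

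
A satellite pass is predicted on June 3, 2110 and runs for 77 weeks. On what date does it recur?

Advancing 77 weeks = 539 days from June 3, 2110.
June has 30 days, so 30 − 3 = 27 days remain after June 3, 2110; 539 − 27 = 512 left.
July 2110 has 31 days: 512 − 31 = 481 left.
August 2110 has 31 days: 481 − 31 = 450 left.
September 2110 has 30 days: 450 − 30 = 420 left.
October 2110 has 31 days: 420 − 31 = 389 left.
November 2110 has 30 days: 389 − 30 = 359 left.
December 2110 has 31 days: 359 − 31 = 328 left.
January 2111 has 31 days: 328 − 31 = 297 left.
February 2111 has 28 days (2111 is not a leap year): 297 − 28 = 269 left.
March 2111 has 31 days: 269 − 31 = 238 left.
April 2111 has 30 days: 238 − 30 = 208 left.
May 2111 has 31 days: 208 − 31 = 177 left.
June 2111 has 30 days: 177 − 30 = 147 left.
July 2111 has 31 days: 147 − 31 = 116 left.
August 2111 has 31 days: 116 − 31 = 85 left.
September 2111 has 30 days: 85 − 30 = 55 left.
October 2111 has 31 days: 55 − 31 = 24 left.
24 days into November 2111 → November 24, 2111.

November 24, 2111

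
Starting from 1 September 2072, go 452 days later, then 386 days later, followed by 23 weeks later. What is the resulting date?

May 28, 2075

Adding 452 days from September 1, 2072:
September has 30 days, so 30 − 1 = 29 days remain after September 1, 2072; 452 − 29 = 423 left.
October 2072 has 31 days: 423 − 31 = 392 left.
November 2072 has 30 days: 392 − 30 = 362 left.
December 2072 has 31 days: 362 − 31 = 331 left.
January 2073 has 31 days: 331 − 31 = 300 left.
February 2073 has 28 days (2073 is not a leap year): 300 − 28 = 272 left.
March 2073 has 31 days: 272 − 31 = 241 left.
April 2073 has 30 days: 241 − 30 = 211 left.
May 2073 has 31 days: 211 − 31 = 180 left.
June 2073 has 30 days: 180 − 30 = 150 left.
July 2073 has 31 days: 150 − 31 = 119 left.
August 2073 has 31 days: 119 − 31 = 88 left.
September 2073 has 30 days: 88 − 30 = 58 left.
October 2073 has 31 days: 58 − 31 = 27 left.
27 days into November 2073 → November 27, 2073.
Adding 386 days from November 27, 2073:
November has 30 days, so 30 − 27 = 3 days remain after November 27, 2073; 386 − 3 = 383 left.
December 2073 has 31 days: 383 − 31 = 352 left.
January 2074 has 31 days: 352 − 31 = 321 left.
February 2074 has 28 days (2074 is not a leap year): 321 − 28 = 293 left.
March 2074 has 31 days: 293 − 31 = 262 left.
April 2074 has 30 days: 262 − 30 = 232 left.
May 2074 has 31 days: 232 − 31 = 201 left.
June 2074 has 30 days: 201 − 30 = 171 left.
July 2074 has 31 days: 171 − 31 = 140 left.
August 2074 has 31 days: 140 − 31 = 109 left.
September 2074 has 30 days: 109 − 30 = 79 left.
October 2074 has 31 days: 79 − 31 = 48 left.
November 2074 has 30 days: 48 − 30 = 18 left.
18 days into December 2074 → December 18, 2074.
Counting forward 23 weeks (= 161 days) from December 18, 2074:
December has 31 days, so 31 − 18 = 13 days remain after December 18, 2074; 161 − 13 = 148 left.
January 2075 has 31 days: 148 − 31 = 117 left.
February 2075 has 28 days (2075 is not a leap year): 117 − 28 = 89 left.
March 2075 has 31 days: 89 − 31 = 58 left.
April 2075 has 30 days: 58 − 30 = 28 left.
28 days into May 2075 → May 28, 2075.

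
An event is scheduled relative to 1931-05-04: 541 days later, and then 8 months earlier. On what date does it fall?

Adding 541 days from May 4, 1931:
May has 31 days, so 31 − 4 = 27 days remain after May 4, 1931; 541 − 27 = 514 left.
June 1931 has 30 days: 514 − 30 = 484 left.
July 1931 has 31 days: 484 − 31 = 453 left.
August 1931 has 31 days: 453 − 31 = 422 left.
September 1931 has 30 days: 422 − 30 = 392 left.
October 1931 has 31 days: 392 − 31 = 361 left.
November 1931 has 30 days: 361 − 30 = 331 left.
December 1931 has 31 days: 331 − 31 = 300 left.
January 1932 has 31 days: 300 − 31 = 269 left.
February 1932 has 29 days (1932 is a leap year): 269 − 29 = 240 left.
March 1932 has 31 days: 240 − 31 = 209 left.
April 1932 has 30 days: 209 − 30 = 179 left.
May 1932 has 31 days: 179 − 31 = 148 left.
June 1932 has 30 days: 148 − 30 = 118 left.
July 1932 has 31 days: 118 − 31 = 87 left.
August 1932 has 31 days: 87 − 31 = 56 left.
September 1932 has 30 days: 56 − 30 = 26 left.
26 days into October 1932 → October 26, 1932.
Going back 8 months from October 26, 1932:
month 10 − 8 = 2 → February 1932.
Day 26 is valid in February, giving February 26, 1932.

February 26, 1932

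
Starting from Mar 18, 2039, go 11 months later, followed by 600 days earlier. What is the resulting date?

June 28, 2038

Counting forward 11 months from March 18, 2039:
month 3 + 11 = 14, which is month 2 of year 2040 → February 2040.
Day 18 is valid in February, giving February 18, 2040.
Subtracting 600 days from February 18, 2040:
Going back 18 days from February 18, 2040 reaches the end of the previous month; 600 − 18 = 582 left.
January 2040 has 31 days: 582 − 31 = 551 left.
December 2039 has 31 days: 551 − 31 = 520 left.
November 2039 has 30 days: 520 − 30 = 490 left.
October 2039 has 31 days: 490 − 31 = 459 left.
September 2039 has 30 days: 459 − 30 = 429 left.
August 2039 has 31 days: 429 − 31 = 398 left.
July 2039 has 31 days: 398 − 31 = 367 left.
June 2039 has 30 days: 367 − 30 = 337 left.
May 2039 has 31 days: 337 − 31 = 306 left.
April 2039 has 30 days: 306 − 30 = 276 left.
March 2039 has 31 days: 276 − 31 = 245 left.
February 2039 has 28 days (2039 is not a leap year): 245 − 28 = 217 left.
January 2039 has 31 days: 217 − 31 = 186 left.
December 2038 has 31 days: 186 − 31 = 155 left.
November 2038 has 30 days: 155 − 30 = 125 left.
October 2038 has 31 days: 125 − 31 = 94 left.
September 2038 has 30 days: 94 − 30 = 64 left.
August 2038 has 31 days: 64 − 31 = 33 left.
July 2038 has 31 days: 33 − 31 = 2 left.
June 2038 has 30 days; 30 − 2 = 28 → June 28, 2038.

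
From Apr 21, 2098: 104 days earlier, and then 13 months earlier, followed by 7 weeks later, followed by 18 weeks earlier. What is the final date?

Subtracting 104 days from April 21, 2098:
Going back 21 days from April 21, 2098 reaches the end of the previous month; 104 − 21 = 83 left.
March 2098 has 31 days: 83 − 31 = 52 left.
February 2098 has 28 days (2098 is not a leap year): 52 − 28 = 24 left.
January 2098 has 31 days; 31 − 24 = 7 → January 7, 2098.
Going back 13 months from January 7, 2098:
month 1 − 13 = -12, which is month 12 of year 2096 → December 2096.
Day 7 is valid in December, giving December 7, 2096.
Adding 7 weeks (= 49 days) from December 7, 2096:
December has 31 days, so 31 − 7 = 24 days remain after December 7, 2096; 49 − 24 = 25 left.
25 days into January 2097 → January 25, 2097.
Going back 18 weeks (= 126 days) from January 25, 2097:
Going back 25 days from January 25, 2097 reaches the end of the previous month; 126 − 25 = 101 left.
December 2096 has 31 days: 101 − 31 = 70 left.
November 2096 has 30 days: 70 − 30 = 40 left.
October 2096 has 31 days: 40 − 31 = 9 left.
September 2096 has 30 days; 30 − 9 = 21 → September 21, 2096.

September 21, 2096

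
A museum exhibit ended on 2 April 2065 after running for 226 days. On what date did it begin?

August 19, 2064

Counting back 226 days from April 2, 2065.
Going back 2 days from April 2, 2065 reaches the end of the previous month; 226 − 2 = 224 left.
March 2065 has 31 days: 224 − 31 = 193 left.
February 2065 has 28 days (2065 is not a leap year): 193 − 28 = 165 left.
January 2065 has 31 days: 165 − 31 = 134 left.
December 2064 has 31 days: 134 − 31 = 103 left.
November 2064 has 30 days: 103 − 30 = 73 left.
October 2064 has 31 days: 73 − 31 = 42 left.
September 2064 has 30 days: 42 − 30 = 12 left.
August 2064 has 31 days; 31 − 12 = 19 → August 19, 2064.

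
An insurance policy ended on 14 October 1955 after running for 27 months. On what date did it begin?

July 14, 1953

Going back 27 months from October 14, 1955.
month 10 − 27 = -17, which is month 7 of year 1953 → July 1953.
Day 14 is valid in July, giving July 14, 1953.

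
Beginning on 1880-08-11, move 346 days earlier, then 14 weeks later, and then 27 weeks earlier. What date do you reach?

Counting back 346 days from August 11, 1880:
Going back 11 days from August 11, 1880 reaches the end of the previous month; 346 − 11 = 335 left.
July 1880 has 31 days: 335 − 31 = 304 left.
June 1880 has 30 days: 304 − 30 = 274 left.
May 1880 has 31 days: 274 − 31 = 243 left.
April 1880 has 30 days: 243 − 30 = 213 left.
March 1880 has 31 days: 213 − 31 = 182 left.
February 1880 has 29 days (1880 is a leap year): 182 − 29 = 153 left.
January 1880 has 31 days: 153 − 31 = 122 left.
December 1879 has 31 days: 122 − 31 = 91 left.
November 1879 has 30 days: 91 − 30 = 61 left.
October 1879 has 31 days: 61 − 31 = 30 left.
September 1879 has 30 days: 30 − 30 = 0 left.
August 1879 has 31 days; 31 − 0 = 31 → August 31, 1879.
Counting forward 14 weeks (= 98 days) from August 31, 1879:
August has 31 days, so 31 − 31 = 0 days remain after August 31, 1879; 98 − 0 = 98 left.
September 1879 has 30 days: 98 − 30 = 68 left.
October 1879 has 31 days: 68 − 31 = 37 left.
November 1879 has 30 days: 37 − 30 = 7 left.
7 days into December 1879 → December 7, 1879.
Going back 27 weeks (= 189 days) from December 7, 1879:
Going back 7 days from December 7, 1879 reaches the end of the previous month; 189 − 7 = 182 left.
November 1879 has 30 days: 182 − 30 = 152 left.
October 1879 has 31 days: 152 − 31 = 121 left.
September 1879 has 30 days: 121 − 30 = 91 left.
August 1879 has 31 days: 91 − 31 = 60 left.
July 1879 has 31 days: 60 − 31 = 29 left.
June 1879 has 30 days; 30 − 29 = 1 → June 1, 1879.

June 1, 1879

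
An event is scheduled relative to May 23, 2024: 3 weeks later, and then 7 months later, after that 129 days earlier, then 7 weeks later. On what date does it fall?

October 25, 2024

Adding 3 weeks (= 21 days) from May 23, 2024:
May has 31 days, so 31 − 23 = 8 days remain after May 23, 2024; 21 − 8 = 13 left.
13 days into June 2024 → June 13, 2024.
Advancing 7 months from June 13, 2024:
month 6 + 7 = 13, which is month 1 of year 2025 → January 2025.
Day 13 is valid in January, giving January 13, 2025.
Subtracting 129 days from January 13, 2025:
Going back 13 days from January 13, 2025 reaches the end of the previous month; 129 − 13 = 116 left.
December 2024 has 31 days: 116 − 31 = 85 left.
November 2024 has 30 days: 85 − 30 = 55 left.
October 2024 has 31 days: 55 − 31 = 24 left.
September 2024 has 30 days; 30 − 24 = 6 → September 6, 2024.
Advancing 7 weeks (= 49 days) from September 6, 2024:
September has 30 days, so 30 − 6 = 24 days remain after September 6, 2024; 49 − 24 = 25 left.
25 days into October 2024 → October 25, 2024.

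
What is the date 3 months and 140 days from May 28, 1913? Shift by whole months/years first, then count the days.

January 15, 1914

Counting forward 3 months and 140 days from May 28, 1913: first the month/year part, then the days.
month 5 + 3 = 8 → August 1913.
Day 28 is valid in August, giving August 28, 1913.
Now add 140 days from August 28, 1913.
August has 31 days, so 31 − 28 = 3 days remain after August 28, 1913; 140 − 3 = 137 left.
September 1913 has 30 days: 137 − 30 = 107 left.
October 1913 has 31 days: 107 − 31 = 76 left.
November 1913 has 30 days: 76 − 30 = 46 left.
December 1913 has 31 days: 46 − 31 = 15 left.
15 days into January 1914 → January 15, 1914.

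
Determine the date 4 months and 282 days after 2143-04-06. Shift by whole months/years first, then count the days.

Advancing 4 months and 282 days from April 6, 2143: first the month/year part, then the days.
month 4 + 4 = 8 → August 2143.
Day 6 is valid in August, giving August 6, 2143.
Now add 282 days from August 6, 2143.
August has 31 days, so 31 − 6 = 25 days remain after August 6, 2143; 282 − 25 = 257 left.
September 2143 has 30 days: 257 − 30 = 227 left.
October 2143 has 31 days: 227 − 31 = 196 left.
November 2143 has 30 days: 196 − 30 = 166 left.
December 2143 has 31 days: 166 − 31 = 135 left.
January 2144 has 31 days: 135 − 31 = 104 left.
February 2144 has 29 days (2144 is a leap year): 104 − 29 = 75 left.
March 2144 has 31 days: 75 − 31 = 44 left.
April 2144 has 30 days: 44 − 30 = 14 left.
14 days into May 2144 → May 14, 2144.

May 14, 2144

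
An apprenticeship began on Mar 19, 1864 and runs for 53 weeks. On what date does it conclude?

March 25, 1865

Advancing 53 weeks = 371 days from March 19, 1864.
March has 31 days, so 31 − 19 = 12 days remain after March 19, 1864; 371 − 12 = 359 left.
April 1864 has 30 days: 359 − 30 = 329 left.
May 1864 has 31 days: 329 − 31 = 298 left.
June 1864 has 30 days: 298 − 30 = 268 left.
July 1864 has 31 days: 268 − 31 = 237 left.
August 1864 has 31 days: 237 − 31 = 206 left.
September 1864 has 30 days: 206 − 30 = 176 left.
October 1864 has 31 days: 176 − 31 = 145 left.
November 1864 has 30 days: 145 − 30 = 115 left.
December 1864 has 31 days: 115 − 31 = 84 left.
January 1865 has 31 days: 84 − 31 = 53 left.
February 1865 has 28 days (1865 is not a leap year): 53 − 28 = 25 left.
25 days into March 1865 → March 25, 1865.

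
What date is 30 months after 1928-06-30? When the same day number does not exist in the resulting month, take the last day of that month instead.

Adding 30 months from June 30, 1928.
month 6 + 30 = 36, which is month 12 of year 1930 → December 1930.
Day 30 is valid in December, giving December 30, 1930.

December 30, 1930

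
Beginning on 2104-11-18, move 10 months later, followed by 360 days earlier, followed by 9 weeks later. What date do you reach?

Counting forward 10 months from November 18, 2104:
month 11 + 10 = 21, which is month 9 of year 2105 → September 2105.
Day 18 is valid in September, giving September 18, 2105.
Subtracting 360 days from September 18, 2105:
Going back 18 days from September 18, 2105 reaches the end of the previous month; 360 − 18 = 342 left.
August 2105 has 31 days: 342 − 31 = 311 left.
July 2105 has 31 days: 311 − 31 = 280 left.
June 2105 has 30 days: 280 − 30 = 250 left.
May 2105 has 31 days: 250 − 31 = 219 left.
April 2105 has 30 days: 219 − 30 = 189 left.
March 2105 has 31 days: 189 − 31 = 158 left.
February 2105 has 28 days (2105 is not a leap year): 158 − 28 = 130 left.
January 2105 has 31 days: 130 − 31 = 99 left.
December 2104 has 31 days: 99 − 31 = 68 left.
November 2104 has 30 days: 68 − 30 = 38 left.
October 2104 has 31 days: 38 − 31 = 7 left.
September 2104 has 30 days; 30 − 7 = 23 → September 23, 2104.
Adding 9 weeks (= 63 days) from September 23, 2104:
September has 30 days, so 30 − 23 = 7 days remain after September 23, 2104; 63 − 7 = 56 left.
October 2104 has 31 days: 56 − 31 = 25 left.
25 days into November 2104 → November 25, 2104.

November 25, 2104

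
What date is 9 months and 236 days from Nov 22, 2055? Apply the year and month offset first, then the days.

Counting forward 9 months and 236 days from November 22, 2055: first the month/year part, then the days.
month 11 + 9 = 20, which is month 8 of year 2056 → August 2056.
Day 22 is valid in August, giving August 22, 2056.
Now add 236 days from August 22, 2056.
August has 31 days, so 31 − 22 = 9 days remain after August 22, 2056; 236 − 9 = 227 left.
September 2056 has 30 days: 227 − 30 = 197 left.
October 2056 has 31 days: 197 − 31 = 166 left.
November 2056 has 30 days: 166 − 30 = 136 left.
December 2056 has 31 days: 136 − 31 = 105 left.
January 2057 has 31 days: 105 − 31 = 74 left.
February 2057 has 28 days (2057 is not a leap year): 74 − 28 = 46 left.
March 2057 has 31 days: 46 − 31 = 15 left.
15 days into April 2057 → April 15, 2057.

April 15, 2057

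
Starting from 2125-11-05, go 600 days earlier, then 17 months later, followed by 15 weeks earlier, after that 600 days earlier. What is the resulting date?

September 10, 2123

Counting back 600 days from November 5, 2125:
Going back 5 days from November 5, 2125 reaches the end of the previous month; 600 − 5 = 595 left.
October 2125 has 31 days: 595 − 31 = 564 left.
September 2125 has 30 days: 564 − 30 = 534 left.
August 2125 has 31 days: 534 − 31 = 503 left.
July 2125 has 31 days: 503 − 31 = 472 left.
June 2125 has 30 days: 472 − 30 = 442 left.
May 2125 has 31 days: 442 − 31 = 411 left.
April 2125 has 30 days: 411 − 30 = 381 left.
March 2125 has 31 days: 381 − 31 = 350 left.
February 2125 has 28 days (2125 is not a leap year): 350 − 28 = 322 left.
January 2125 has 31 days: 322 − 31 = 291 left.
December 2124 has 31 days: 291 − 31 = 260 left.
November 2124 has 30 days: 260 − 30 = 230 left.
October 2124 has 31 days: 230 − 31 = 199 left.
September 2124 has 30 days: 199 − 30 = 169 left.
August 2124 has 31 days: 169 − 31 = 138 left.
July 2124 has 31 days: 138 − 31 = 107 left.
June 2124 has 30 days: 107 − 30 = 77 left.
May 2124 has 31 days: 77 − 31 = 46 left.
April 2124 has 30 days: 46 − 30 = 16 left.
March 2124 has 31 days; 31 − 16 = 15 → March 15, 2124.
Adding 17 months from March 15, 2124:
month 3 + 17 = 20, which is month 8 of year 2125 → August 2125.
Day 15 is valid in August, giving August 15, 2125.
Counting back 15 weeks (= 105 days) from August 15, 2125:
Going back 15 days from August 15, 2125 reaches the end of the previous month; 105 − 15 = 90 left.
July 2125 has 31 days: 90 − 31 = 59 left.
June 2125 has 30 days: 59 − 30 = 29 left.
May 2125 has 31 days; 31 − 29 = 2 → May 2, 2125.
Going back 600 days from May 2, 2125:
Going back 2 days from May 2, 2125 reaches the end of the previous month; 600 − 2 = 598 left.
April 2125 has 30 days: 598 − 30 = 568 left.
March 2125 has 31 days: 568 − 31 = 537 left.
February 2125 has 28 days (2125 is not a leap year): 537 − 28 = 509 left.
January 2125 has 31 days: 509 − 31 = 478 left.
December 2124 has 31 days: 478 − 31 = 447 left.
November 2124 has 30 days: 447 − 30 = 417 left.
October 2124 has 31 days: 417 − 31 = 386 left.
September 2124 has 30 days: 386 − 30 = 356 left.
August 2124 has 31 days: 356 − 31 = 325 left.
July 2124 has 31 days: 325 − 31 = 294 left.
June 2124 has 30 days: 294 − 30 = 264 left.
May 2124 has 31 days: 264 − 31 = 233 left.
April 2124 has 30 days: 233 − 30 = 203 left.
March 2124 has 31 days: 203 − 31 = 172 left.
February 2124 has 29 days (2124 is a leap year): 172 − 29 = 143 left.
January 2124 has 31 days: 143 − 31 = 112 left.
December 2123 has 31 days: 112 − 31 = 81 left.
November 2123 has 30 days: 81 − 30 = 51 left.
October 2123 has 31 days: 51 − 31 = 20 left.
September 2123 has 30 days; 30 − 20 = 10 → September 10, 2123.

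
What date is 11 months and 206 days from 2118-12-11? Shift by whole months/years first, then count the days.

Counting forward 11 months and 206 days from December 11, 2118: first the month/year part, then the days.
month 12 + 11 = 23, which is month 11 of year 2119 → November 2119.
Day 11 is valid in November, giving November 11, 2119.
Now add 206 days from November 11, 2119.
November has 30 days, so 30 − 11 = 19 days remain after November 11, 2119; 206 − 19 = 187 left.
December 2119 has 31 days: 187 − 31 = 156 left.
January 2120 has 31 days: 156 − 31 = 125 left.
February 2120 has 29 days (2120 is a leap year): 125 − 29 = 96 left.
March 2120 has 31 days: 96 − 31 = 65 left.
April 2120 has 30 days: 65 − 30 = 35 left.
May 2120 has 31 days: 35 − 31 = 4 left.
4 days into June 2120 → June 4, 2120.

June 4, 2120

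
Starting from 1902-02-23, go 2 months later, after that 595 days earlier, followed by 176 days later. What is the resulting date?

Advancing 2 months from February 23, 1902:
month 2 + 2 = 4 → April 1902.
Day 23 is valid in April, giving April 23, 1902.
Going back 595 days from April 23, 1902:
Going back 23 days from April 23, 1902 reaches the end of the previous month; 595 − 23 = 572 left.
March 1902 has 31 days: 572 − 31 = 541 left.
February 1902 has 28 days (1902 is not a leap year): 541 − 28 = 513 left.
January 1902 has 31 days: 513 − 31 = 482 left.
December 1901 has 31 days: 482 − 31 = 451 left.
November 1901 has 30 days: 451 − 30 = 421 left.
October 1901 has 31 days: 421 − 31 = 390 left.
September 1901 has 30 days: 390 − 30 = 360 left.
August 1901 has 31 days: 360 − 31 = 329 left.
July 1901 has 31 days: 329 − 31 = 298 left.
June 1901 has 30 days: 298 − 30 = 268 left.
May 1901 has 31 days: 268 − 31 = 237 left.
April 1901 has 30 days: 237 − 30 = 207 left.
March 1901 has 31 days: 207 − 31 = 176 left.
February 1901 has 28 days (1901 is not a leap year): 176 − 28 = 148 left.
January 1901 has 31 days: 148 − 31 = 117 left.
December 1900 has 31 days: 117 − 31 = 86 left.
November 1900 has 30 days: 86 − 30 = 56 left.
October 1900 has 31 days: 56 − 31 = 25 left.
September 1900 has 30 days; 30 − 25 = 5 → September 5, 1900.
Advancing 176 days from September 5, 1900:
September has 30 days, so 30 − 5 = 25 days remain after September 5, 1900; 176 − 25 = 151 left.
October 1900 has 31 days: 151 − 31 = 120 left.
November 1900 has 30 days: 120 − 30 = 90 left.
December 1900 has 31 days: 90 − 31 = 59 left.
January 1901 has 31 days: 59 − 31 = 28 left.
28 days into February 1901 → February 28, 1901.

February 28, 1901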